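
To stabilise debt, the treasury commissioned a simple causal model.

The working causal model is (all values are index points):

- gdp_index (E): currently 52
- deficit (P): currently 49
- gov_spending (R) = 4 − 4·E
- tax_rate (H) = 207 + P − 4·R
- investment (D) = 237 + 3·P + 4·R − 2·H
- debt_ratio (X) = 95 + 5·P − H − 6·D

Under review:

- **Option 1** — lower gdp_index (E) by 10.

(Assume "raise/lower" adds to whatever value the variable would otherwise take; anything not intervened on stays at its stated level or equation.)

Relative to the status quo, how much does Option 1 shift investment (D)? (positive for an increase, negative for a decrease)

480

Baseline:
  E = 52
  P = 49
  R = 4 − 4·52 = -204
  H = 207 + 49 − 4·(-204) = 1072
  D = 237 + 3·49 + 4·(-204) − 2·1072 = -2576
Option 1 (E − 10):
  E = 52 − 10 = 42
  P = 49
  R = 4 − 4·42 = -164
  H = 207 + 49 − 4·(-164) = 912
  D = 237 + 3·49 + 4·(-164) − 2·912 = -2096
Change in D: -2096 − (-2576) = 480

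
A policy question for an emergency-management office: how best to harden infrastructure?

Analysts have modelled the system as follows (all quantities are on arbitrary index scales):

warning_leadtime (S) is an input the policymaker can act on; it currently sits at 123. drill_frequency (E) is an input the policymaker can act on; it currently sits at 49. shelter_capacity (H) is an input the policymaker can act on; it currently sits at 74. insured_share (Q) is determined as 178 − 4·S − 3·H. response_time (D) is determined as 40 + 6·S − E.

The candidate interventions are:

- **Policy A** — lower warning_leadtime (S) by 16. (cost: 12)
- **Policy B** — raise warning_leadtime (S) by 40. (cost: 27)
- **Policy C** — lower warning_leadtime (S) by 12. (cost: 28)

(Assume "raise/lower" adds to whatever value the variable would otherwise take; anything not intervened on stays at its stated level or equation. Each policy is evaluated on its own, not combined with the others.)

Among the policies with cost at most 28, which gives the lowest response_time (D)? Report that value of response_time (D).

Policy A (S − 16):
  S = 123 − 16 = 107
  E = 49
  D = 40 + 6·107 − 49 = 633
Policy B (S + 40):
  S = 123 + 40 = 163
  E = 49
  D = 40 + 6·163 − 49 = 969
Policy C (S − 12):
  S = 123 − 12 = 111
  E = 49
  D = 40 + 6·111 − 49 = 657
Comparing — Policy A: D=633, Policy B: D=969, Policy C: D=657. Lowest is 633 (Policy A).

633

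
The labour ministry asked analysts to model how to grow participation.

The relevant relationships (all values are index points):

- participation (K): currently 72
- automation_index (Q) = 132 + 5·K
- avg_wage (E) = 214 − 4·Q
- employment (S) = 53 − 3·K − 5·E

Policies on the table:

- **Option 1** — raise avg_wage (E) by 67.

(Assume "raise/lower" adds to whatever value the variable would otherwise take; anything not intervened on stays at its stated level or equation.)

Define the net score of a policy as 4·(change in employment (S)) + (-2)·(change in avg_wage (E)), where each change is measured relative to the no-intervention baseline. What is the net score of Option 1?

-1474

Baseline:
  K = 72
  Q = 132 + 5·72 = 492
  E = 214 − 4·492 = -1754
  S = 53 − 3·72 − 5·(-1754) = 8607
Option 1 (E + 67):
  K = 72
  Q = 132 + 5·72 = 492
  E = 214 − 4·492 (+67 from intervention) = -1687
  S = 53 − 3·72 − 5·(-1687) = 8272
ΔS = 8272 − 8607 = -335; ΔE = -1687 − (-1754) = 67
Score = 4·(-335) + (-2)·67 = -1474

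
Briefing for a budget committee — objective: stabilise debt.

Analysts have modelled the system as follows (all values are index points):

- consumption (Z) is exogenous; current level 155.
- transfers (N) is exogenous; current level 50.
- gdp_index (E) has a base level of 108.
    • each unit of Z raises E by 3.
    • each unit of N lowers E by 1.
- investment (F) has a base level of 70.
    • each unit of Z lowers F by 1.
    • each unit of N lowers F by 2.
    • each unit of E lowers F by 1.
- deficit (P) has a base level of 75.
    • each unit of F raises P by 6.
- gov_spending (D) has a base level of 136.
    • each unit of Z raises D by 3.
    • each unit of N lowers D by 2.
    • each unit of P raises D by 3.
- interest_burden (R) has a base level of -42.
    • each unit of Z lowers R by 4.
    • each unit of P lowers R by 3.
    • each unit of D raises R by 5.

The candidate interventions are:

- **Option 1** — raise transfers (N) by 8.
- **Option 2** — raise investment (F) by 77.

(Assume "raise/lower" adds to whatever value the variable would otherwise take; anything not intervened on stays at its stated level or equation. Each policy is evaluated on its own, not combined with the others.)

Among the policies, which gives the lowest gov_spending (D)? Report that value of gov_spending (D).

-12178

Option 1 (N + 8):
  Z = 155
  N = 50 + 8 = 58
  E = 108 + 3·155 − 58 = 515
  F = 70 − 155 − 2·58 − 515 = -716
  P = 75 + 6·(-716) = -4221
  D = 136 + 3·155 − 2·58 + 3·(-4221) = -12178
Option 2 (F + 77):
  Z = 155
  N = 50
  E = 108 + 3·155 − 50 = 523
  F = 70 − 155 − 2·50 − 523 (+77 from intervention) = -631
  P = 75 + 6·(-631) = -3711
  D = 136 + 3·155 − 2·50 + 3·(-3711) = -10632
Comparing — Option 1: D=-12178, Option 2: D=-10632. Lowest is -12178 (Option 1).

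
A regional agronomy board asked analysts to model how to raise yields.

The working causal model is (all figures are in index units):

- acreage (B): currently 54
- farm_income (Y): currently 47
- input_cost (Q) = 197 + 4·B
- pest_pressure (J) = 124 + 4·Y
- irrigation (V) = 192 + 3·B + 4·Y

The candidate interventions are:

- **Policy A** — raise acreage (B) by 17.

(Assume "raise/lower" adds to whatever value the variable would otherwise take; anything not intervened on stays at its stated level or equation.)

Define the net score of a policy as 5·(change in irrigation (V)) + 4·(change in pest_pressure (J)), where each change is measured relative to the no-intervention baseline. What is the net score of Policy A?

Baseline:
  B = 54
  Y = 47
  J = 124 + 4·47 = 312
  V = 192 + 3·54 + 4·47 = 542
Policy A (B + 17):
  B = 54 + 17 = 71
  Y = 47
  J = 124 + 4·47 = 312
  V = 192 + 3·71 + 4·47 = 593
ΔV = 593 − 542 = 51; ΔJ = 312 − 312 = 0
Score = 5·51 + 4·0 = 255

255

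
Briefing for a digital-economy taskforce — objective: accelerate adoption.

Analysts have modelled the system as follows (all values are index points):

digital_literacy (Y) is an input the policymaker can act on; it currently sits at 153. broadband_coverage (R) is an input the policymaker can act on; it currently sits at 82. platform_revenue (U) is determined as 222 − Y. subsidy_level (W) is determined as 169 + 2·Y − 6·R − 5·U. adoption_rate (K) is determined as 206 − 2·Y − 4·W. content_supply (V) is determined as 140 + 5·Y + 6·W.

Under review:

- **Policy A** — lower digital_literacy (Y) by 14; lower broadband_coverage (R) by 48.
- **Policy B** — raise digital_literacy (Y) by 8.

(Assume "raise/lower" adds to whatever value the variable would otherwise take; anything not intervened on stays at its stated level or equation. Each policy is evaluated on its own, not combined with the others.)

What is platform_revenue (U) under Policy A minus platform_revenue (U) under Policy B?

Policy A (Y − 14, R − 48):
  Y = 153 − 14 = 139
  U = 222 − 139 = 83
Policy B (Y + 8):
  Y = 153 + 8 = 161
  U = 222 − 161 = 61
U: 83 − 61 = 22

22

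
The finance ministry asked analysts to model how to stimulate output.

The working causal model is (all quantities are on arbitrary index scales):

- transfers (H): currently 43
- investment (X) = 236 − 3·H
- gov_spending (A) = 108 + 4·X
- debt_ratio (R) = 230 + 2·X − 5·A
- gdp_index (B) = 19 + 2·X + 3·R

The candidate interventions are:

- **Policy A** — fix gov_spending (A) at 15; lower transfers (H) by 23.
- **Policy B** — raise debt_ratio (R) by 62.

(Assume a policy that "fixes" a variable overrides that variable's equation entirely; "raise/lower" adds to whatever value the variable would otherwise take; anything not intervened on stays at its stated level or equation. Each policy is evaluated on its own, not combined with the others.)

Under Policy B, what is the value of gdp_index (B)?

-6289

Policy B (R + 62):
  H = 43
  X = 236 − 3·43 = 107
  A = 108 + 4·107 = 536
  R = 230 + 2·107 − 5·536 (+62 from intervention) = -2174
  B = 19 + 2·107 + 3·(-2174) = -6289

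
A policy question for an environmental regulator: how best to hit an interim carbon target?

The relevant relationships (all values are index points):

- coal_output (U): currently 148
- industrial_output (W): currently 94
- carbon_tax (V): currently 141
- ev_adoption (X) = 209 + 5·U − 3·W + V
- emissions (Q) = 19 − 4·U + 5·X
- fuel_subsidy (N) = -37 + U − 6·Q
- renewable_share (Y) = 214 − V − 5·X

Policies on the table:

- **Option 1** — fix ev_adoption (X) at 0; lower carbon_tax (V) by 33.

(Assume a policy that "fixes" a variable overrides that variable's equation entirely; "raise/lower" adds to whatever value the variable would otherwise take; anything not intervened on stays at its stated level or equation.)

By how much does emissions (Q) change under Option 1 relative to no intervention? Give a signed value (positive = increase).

-4040

Baseline:
  U = 148
  W = 94
  V = 141
  X = 209 + 5·148 − 3·94 + 141 = 808
  Q = 19 − 4·148 + 5·808 = 3467
Option 1 (X := 0, V − 33):
  U = 148
  W = 94
  V = 141 − 33 = 108
  X = 0
  Q = 19 − 4·148 + 5·0 = -573
Change in Q: -573 − 3467 = -4040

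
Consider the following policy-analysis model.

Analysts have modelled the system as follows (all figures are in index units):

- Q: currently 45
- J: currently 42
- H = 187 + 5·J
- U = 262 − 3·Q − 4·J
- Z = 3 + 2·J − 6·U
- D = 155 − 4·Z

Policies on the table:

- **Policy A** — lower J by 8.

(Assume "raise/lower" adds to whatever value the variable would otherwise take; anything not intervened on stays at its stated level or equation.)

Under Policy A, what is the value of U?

Policy A (J − 8):
  Q = 45
  J = 42 − 8 = 34
  U = 262 − 3·45 − 4·34 = -9

-9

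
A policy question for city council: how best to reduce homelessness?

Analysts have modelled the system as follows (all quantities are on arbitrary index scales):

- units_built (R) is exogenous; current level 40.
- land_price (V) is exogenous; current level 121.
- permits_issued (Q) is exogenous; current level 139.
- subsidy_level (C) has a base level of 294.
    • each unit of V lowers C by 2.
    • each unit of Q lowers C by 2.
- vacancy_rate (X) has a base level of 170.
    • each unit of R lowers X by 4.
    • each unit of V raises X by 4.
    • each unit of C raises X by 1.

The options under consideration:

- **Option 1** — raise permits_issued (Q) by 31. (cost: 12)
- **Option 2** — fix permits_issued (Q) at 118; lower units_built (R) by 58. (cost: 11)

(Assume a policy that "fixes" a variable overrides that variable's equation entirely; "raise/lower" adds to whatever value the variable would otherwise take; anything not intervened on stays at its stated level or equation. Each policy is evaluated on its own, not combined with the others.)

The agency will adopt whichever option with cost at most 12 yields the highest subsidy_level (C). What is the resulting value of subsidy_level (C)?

Option 1 (Q + 31):
  V = 121
  Q = 139 + 31 = 170
  C = 294 − 2·121 − 2·170 = -288
Option 2 (Q := 118, R − 58):
  V = 121
  Q = 118
  C = 294 − 2·121 − 2·118 = -184
Comparing — Option 1: C=-288, Option 2: C=-184. Highest is -184 (Option 2).

-184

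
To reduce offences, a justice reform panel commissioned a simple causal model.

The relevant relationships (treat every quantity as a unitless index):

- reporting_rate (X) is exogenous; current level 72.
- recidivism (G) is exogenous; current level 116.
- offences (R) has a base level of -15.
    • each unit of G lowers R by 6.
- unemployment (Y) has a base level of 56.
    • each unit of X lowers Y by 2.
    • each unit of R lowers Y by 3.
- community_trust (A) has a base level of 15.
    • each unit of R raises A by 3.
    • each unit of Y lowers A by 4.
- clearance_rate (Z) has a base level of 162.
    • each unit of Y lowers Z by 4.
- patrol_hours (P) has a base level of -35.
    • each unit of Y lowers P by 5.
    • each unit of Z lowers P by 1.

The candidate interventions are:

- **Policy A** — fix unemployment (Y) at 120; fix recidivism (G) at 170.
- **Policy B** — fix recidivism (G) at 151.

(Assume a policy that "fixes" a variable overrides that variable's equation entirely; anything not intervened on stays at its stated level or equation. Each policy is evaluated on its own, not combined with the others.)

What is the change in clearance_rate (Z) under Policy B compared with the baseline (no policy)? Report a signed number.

-2520

Baseline:
  X = 72
  G = 116
  R = -15 − 6·116 = -711
  Y = 56 − 2·72 − 3·(-711) = 2045
  Z = 162 − 4·2045 = -8018
Policy B (G := 151):
  X = 72
  G = 151
  R = -15 − 6·151 = -921
  Y = 56 − 2·72 − 3·(-921) = 2675
  Z = 162 − 4·2675 = -10538
Change in Z: -10538 − (-8018) = -2520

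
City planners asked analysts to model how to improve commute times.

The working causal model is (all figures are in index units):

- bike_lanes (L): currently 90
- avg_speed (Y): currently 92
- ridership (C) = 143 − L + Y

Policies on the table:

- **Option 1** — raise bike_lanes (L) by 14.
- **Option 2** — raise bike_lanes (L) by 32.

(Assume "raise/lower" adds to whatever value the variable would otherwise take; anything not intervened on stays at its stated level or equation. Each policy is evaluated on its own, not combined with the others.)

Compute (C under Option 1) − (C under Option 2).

Option 1 (L + 14):
  L = 90 + 14 = 104
  Y = 92
  C = 143 − 104 + 92 = 131
Option 2 (L + 32):
  L = 90 + 32 = 122
  Y = 92
  C = 143 − 122 + 92 = 113
C: 131 − 113 = 18

18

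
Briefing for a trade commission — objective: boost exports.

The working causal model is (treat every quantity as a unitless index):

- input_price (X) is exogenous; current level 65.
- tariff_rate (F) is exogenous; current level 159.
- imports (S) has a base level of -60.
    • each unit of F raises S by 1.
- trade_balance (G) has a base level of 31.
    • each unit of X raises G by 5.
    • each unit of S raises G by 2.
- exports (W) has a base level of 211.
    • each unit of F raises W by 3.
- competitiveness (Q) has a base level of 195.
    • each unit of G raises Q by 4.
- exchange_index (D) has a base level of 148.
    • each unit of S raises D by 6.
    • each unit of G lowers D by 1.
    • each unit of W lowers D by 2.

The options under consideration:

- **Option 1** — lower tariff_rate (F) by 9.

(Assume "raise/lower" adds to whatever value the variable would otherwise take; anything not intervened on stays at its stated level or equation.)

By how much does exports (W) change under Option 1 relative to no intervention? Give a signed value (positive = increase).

-27

Baseline:
  F = 159
  W = 211 + 3·159 = 688
Option 1 (F − 9):
  F = 159 − 9 = 150
  W = 211 + 3·150 = 661
Change in W: 661 − 688 = -27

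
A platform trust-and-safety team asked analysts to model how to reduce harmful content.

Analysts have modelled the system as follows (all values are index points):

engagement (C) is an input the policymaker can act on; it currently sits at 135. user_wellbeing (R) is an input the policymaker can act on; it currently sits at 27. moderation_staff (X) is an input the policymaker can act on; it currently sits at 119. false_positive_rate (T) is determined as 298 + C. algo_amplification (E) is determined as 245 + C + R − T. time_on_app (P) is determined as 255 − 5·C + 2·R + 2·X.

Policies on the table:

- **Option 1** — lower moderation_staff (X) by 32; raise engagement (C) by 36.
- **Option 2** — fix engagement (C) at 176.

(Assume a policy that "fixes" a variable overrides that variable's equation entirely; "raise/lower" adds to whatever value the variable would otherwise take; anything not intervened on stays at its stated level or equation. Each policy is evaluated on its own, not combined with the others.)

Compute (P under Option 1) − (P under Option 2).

-39

Option 1 (X − 32, C + 36):
  C = 135 + 36 = 171
  R = 27
  X = 119 − 32 = 87
  P = 255 − 5·171 + 2·27 + 2·87 = -372
Option 2 (C := 176):
  C = 176
  R = 27
  X = 119
  P = 255 − 5·176 + 2·27 + 2·119 = -333
P: -372 − (-333) = -39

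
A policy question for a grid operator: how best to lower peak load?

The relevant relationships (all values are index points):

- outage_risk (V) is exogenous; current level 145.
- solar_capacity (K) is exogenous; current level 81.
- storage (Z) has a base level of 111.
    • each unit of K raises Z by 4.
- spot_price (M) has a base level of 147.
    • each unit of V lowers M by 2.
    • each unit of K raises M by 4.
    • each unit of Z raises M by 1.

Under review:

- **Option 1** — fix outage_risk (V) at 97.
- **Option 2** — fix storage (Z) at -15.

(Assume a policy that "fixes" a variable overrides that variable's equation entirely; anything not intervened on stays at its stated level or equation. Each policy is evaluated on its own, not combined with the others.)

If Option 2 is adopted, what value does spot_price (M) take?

166

Option 2 (Z := -15):
  V = 145
  K = 81
  Z = -15
  M = 147 − 2·145 + 4·81 + (-15) = 166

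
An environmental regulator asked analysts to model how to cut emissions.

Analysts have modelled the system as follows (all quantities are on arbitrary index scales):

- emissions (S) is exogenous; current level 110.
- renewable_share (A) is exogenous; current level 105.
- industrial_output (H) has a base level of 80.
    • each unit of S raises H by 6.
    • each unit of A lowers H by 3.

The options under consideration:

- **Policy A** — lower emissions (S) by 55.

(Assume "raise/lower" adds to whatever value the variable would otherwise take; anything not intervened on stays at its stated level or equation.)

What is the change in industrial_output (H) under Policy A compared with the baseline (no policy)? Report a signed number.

Baseline:
  S = 110
  A = 105
  H = 80 + 6·110 − 3·105 = 425
Policy A (S − 55):
  S = 110 − 55 = 55
  A = 105
  H = 80 + 6·55 − 3·105 = 95
Change in H: 95 − 425 = -330

-330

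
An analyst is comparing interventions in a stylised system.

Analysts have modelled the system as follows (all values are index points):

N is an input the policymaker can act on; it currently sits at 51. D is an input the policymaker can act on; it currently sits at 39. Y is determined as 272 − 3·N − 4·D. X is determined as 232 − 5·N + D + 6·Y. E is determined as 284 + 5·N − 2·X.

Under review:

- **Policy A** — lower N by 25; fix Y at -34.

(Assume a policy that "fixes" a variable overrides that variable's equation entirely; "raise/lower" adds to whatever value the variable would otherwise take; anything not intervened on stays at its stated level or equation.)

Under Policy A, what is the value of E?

Policy A (N − 25, Y := -34):
  N = 51 − 25 = 26
  D = 39
  Y = -34
  X = 232 − 5·26 + 39 + 6·(-34) = -63
  E = 284 + 5·26 − 2·(-63) = 540

540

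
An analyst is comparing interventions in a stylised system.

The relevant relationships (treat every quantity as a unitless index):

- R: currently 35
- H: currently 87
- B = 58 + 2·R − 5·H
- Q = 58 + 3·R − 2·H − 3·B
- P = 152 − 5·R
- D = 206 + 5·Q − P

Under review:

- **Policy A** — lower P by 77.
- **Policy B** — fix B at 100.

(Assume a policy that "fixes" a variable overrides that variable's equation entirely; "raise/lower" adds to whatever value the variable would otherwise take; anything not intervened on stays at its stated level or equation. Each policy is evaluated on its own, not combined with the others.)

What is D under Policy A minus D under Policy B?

Policy A (P − 77):
  R = 35
  H = 87
  B = 58 + 2·35 − 5·87 = -307
  Q = 58 + 3·35 − 2·87 − 3·(-307) = 910
  P = 152 − 5·35 (−77 from intervention) = -100
  D = 206 + 5·910 − (-100) = 4856
Policy B (B := 100):
  R = 35
  H = 87
  B = 100
  Q = 58 + 3·35 − 2·87 − 3·100 = -311
  P = 152 − 5·35 = -23
  D = 206 + 5·(-311) − (-23) = -1326
D: 4856 − (-1326) = 6182

6182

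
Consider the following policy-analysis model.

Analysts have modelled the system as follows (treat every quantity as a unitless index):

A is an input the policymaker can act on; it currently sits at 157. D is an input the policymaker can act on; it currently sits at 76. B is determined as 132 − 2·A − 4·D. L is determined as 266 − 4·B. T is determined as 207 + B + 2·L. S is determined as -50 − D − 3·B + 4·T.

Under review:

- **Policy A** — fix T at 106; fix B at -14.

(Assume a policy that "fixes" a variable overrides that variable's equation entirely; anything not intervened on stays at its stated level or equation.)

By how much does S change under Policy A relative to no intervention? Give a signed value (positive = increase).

Baseline:
  A = 157
  D = 76
  B = 132 − 2·157 − 4·76 = -486
  L = 266 − 4·(-486) = 2210
  T = 207 + (-486) + 2·2210 = 4141
  S = -50 − 76 − 3·(-486) + 4·4141 = 17896
Policy A (T := 106, B := -14):
  A = 157
  D = 76
  B = -14
  L = 266 − 4·(-14) = 322
  T = 106
  S = -50 − 76 − 3·(-14) + 4·106 = 340
Change in S: 340 − 17896 = -17556

-17556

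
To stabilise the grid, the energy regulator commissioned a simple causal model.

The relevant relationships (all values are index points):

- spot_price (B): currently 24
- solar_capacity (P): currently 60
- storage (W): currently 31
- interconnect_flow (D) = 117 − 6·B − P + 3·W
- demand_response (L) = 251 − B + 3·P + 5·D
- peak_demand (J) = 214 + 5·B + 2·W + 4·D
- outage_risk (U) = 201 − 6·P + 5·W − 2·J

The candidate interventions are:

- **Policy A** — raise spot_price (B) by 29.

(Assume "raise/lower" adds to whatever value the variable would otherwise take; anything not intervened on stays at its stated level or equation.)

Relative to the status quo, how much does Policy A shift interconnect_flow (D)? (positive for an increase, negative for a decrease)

Baseline:
  B = 24
  P = 60
  W = 31
  D = 117 − 6·24 − 60 + 3·31 = 6
Policy A (B + 29):
  B = 24 + 29 = 53
  P = 60
  W = 31
  D = 117 − 6·53 − 60 + 3·31 = -168
Change in D: -168 − 6 = -174

-174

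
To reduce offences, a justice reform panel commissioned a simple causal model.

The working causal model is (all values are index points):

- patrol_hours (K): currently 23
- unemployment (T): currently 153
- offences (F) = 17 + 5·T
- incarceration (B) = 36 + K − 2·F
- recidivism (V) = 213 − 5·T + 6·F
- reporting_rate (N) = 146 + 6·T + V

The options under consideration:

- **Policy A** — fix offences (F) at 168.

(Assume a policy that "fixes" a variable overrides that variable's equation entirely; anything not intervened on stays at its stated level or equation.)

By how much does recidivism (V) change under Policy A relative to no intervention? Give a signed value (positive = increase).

Baseline:
  T = 153
  F = 17 + 5·153 = 782
  V = 213 − 5·153 + 6·782 = 4140
Policy A (F := 168):
  T = 153
  F = 168
  V = 213 − 5·153 + 6·168 = 456
Change in V: 456 − 4140 = -3684

-3684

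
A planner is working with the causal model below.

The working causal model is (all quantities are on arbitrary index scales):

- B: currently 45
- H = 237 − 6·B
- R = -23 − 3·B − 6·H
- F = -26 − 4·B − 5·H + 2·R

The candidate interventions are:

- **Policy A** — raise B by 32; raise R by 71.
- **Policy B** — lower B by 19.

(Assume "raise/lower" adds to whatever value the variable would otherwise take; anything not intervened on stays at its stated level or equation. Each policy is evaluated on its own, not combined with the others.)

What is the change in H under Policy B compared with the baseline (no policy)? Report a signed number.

114

Baseline:
  B = 45
  H = 237 − 6·45 = -33
Policy B (B − 19):
  B = 45 − 19 = 26
  H = 237 − 6·26 = 81
Change in H: 81 − (-33) = 114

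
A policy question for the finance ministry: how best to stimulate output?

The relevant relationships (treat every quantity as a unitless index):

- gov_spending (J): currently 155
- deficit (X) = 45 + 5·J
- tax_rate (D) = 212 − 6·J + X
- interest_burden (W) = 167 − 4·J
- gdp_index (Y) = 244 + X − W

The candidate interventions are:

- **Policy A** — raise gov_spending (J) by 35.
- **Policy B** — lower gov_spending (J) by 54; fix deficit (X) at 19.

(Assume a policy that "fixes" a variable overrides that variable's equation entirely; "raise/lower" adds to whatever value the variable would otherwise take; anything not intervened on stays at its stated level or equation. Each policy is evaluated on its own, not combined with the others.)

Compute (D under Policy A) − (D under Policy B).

442

Policy A (J + 35):
  J = 155 + 35 = 190
  X = 45 + 5·190 = 995
  D = 212 − 6·190 + 995 = 67
Policy B (J − 54, X := 19):
  J = 155 − 54 = 101
  X = 19
  D = 212 − 6·101 + 19 = -375
D: 67 − (-375) = 442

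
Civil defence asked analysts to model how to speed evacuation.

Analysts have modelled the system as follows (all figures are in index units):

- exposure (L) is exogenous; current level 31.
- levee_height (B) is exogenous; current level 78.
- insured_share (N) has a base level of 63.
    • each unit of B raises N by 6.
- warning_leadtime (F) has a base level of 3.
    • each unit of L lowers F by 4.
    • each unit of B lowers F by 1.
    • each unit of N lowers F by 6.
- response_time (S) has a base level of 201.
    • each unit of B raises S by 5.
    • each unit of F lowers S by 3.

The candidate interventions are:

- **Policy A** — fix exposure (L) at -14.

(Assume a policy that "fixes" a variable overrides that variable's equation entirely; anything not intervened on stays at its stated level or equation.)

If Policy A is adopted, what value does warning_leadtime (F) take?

-3205

Policy A (L := -14):
  L = -14
  B = 78
  N = 63 + 6·78 = 531
  F = 3 − 4·(-14) − 78 − 6·531 = -3205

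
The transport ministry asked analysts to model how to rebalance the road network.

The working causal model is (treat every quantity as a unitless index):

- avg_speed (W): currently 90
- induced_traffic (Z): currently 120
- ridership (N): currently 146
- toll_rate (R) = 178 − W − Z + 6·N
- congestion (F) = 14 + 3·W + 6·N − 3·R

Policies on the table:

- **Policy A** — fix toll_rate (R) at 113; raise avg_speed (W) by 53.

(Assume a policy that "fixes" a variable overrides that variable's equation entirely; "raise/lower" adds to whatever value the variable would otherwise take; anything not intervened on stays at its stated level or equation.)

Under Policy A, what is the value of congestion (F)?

980

Policy A (R := 113, W + 53):
  W = 90 + 53 = 143
  Z = 120
  N = 146
  R = 113
  F = 14 + 3·143 + 6·146 − 3·113 = 980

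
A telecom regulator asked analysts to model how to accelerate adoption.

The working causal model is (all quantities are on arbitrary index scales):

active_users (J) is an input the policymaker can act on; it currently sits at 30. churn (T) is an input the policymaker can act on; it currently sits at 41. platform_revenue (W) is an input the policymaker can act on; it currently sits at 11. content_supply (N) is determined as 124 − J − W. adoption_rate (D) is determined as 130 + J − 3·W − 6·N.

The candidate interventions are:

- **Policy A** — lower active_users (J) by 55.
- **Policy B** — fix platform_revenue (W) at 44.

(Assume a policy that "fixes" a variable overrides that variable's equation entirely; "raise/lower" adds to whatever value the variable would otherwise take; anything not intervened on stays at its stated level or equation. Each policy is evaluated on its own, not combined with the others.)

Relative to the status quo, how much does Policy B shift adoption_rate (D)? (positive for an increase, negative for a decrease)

Baseline:
  J = 30
  W = 11
  N = 124 − 30 − 11 = 83
  D = 130 + 30 − 3·11 − 6·83 = -371
Policy B (W := 44):
  J = 30
  W = 44
  N = 124 − 30 − 44 = 50
  D = 130 + 30 − 3·44 − 6·50 = -272
Change in D: -272 − (-371) = 99

99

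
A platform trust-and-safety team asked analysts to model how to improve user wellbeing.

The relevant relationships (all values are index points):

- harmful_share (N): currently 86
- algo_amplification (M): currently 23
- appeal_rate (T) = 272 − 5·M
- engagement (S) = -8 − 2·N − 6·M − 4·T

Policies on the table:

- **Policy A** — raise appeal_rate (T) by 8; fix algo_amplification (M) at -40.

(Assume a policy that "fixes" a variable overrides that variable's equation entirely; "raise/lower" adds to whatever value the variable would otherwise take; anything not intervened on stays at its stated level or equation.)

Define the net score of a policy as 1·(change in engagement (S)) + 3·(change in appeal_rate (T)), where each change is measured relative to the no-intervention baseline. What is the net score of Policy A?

55

Baseline:
  N = 86
  M = 23
  T = 272 − 5·23 = 157
  S = -8 − 2·86 − 6·23 − 4·157 = -946
Policy A (T + 8, M := -40):
  N = 86
  M = -40
  T = 272 − 5·(-40) (+8 from intervention) = 480
  S = -8 − 2·86 − 6·(-40) − 4·480 = -1860
ΔS = -1860 − (-946) = -914; ΔT = 480 − 157 = 323
Score = 1·(-914) + 3·323 = 55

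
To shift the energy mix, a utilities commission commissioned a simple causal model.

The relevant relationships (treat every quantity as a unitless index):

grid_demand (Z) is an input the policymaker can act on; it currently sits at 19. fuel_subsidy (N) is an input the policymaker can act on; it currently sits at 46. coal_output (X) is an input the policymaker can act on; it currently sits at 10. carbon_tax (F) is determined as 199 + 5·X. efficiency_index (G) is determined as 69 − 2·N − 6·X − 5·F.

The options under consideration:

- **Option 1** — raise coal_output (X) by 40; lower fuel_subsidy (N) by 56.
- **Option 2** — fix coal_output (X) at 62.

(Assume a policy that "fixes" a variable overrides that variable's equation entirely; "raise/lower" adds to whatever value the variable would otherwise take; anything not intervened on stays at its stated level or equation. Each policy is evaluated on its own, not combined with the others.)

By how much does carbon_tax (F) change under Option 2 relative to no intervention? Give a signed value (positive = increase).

260

Baseline:
  X = 10
  F = 199 + 5·10 = 249
Option 2 (X := 62):
  X = 62
  F = 199 + 5·62 = 509
Change in F: 509 − 249 = 260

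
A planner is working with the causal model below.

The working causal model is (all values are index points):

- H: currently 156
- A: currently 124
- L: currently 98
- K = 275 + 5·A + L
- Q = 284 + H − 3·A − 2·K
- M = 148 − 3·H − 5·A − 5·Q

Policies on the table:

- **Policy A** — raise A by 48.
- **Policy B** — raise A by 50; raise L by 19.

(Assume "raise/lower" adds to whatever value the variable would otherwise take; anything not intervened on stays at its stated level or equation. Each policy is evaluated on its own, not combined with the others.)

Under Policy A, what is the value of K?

Policy A (A + 48):
  A = 124 + 48 = 172
  L = 98
  K = 275 + 5·172 + 98 = 1233

1233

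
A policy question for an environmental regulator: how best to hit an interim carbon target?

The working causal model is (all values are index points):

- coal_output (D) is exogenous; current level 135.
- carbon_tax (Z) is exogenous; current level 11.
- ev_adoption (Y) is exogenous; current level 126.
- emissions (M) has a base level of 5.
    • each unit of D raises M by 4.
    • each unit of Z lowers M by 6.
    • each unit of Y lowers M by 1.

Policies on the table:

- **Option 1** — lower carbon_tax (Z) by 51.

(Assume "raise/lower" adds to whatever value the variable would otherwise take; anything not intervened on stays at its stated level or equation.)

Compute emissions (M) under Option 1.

659

Option 1 (Z − 51):
  D = 135
  Z = 11 − 51 = -40
  Y = 126
  M = 5 + 4·135 − 6·(-40) − 126 = 659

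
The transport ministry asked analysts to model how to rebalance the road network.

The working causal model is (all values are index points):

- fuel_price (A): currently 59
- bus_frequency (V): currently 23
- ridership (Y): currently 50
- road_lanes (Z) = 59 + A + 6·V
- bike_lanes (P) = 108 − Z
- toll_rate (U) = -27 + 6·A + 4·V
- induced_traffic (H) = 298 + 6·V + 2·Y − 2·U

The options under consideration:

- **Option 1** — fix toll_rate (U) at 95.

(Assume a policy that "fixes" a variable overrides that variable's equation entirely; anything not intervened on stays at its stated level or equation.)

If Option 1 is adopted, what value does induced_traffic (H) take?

Option 1 (U := 95):
  A = 59
  V = 23
  Y = 50
  U = 95
  H = 298 + 6·23 + 2·50 − 2·95 = 346

346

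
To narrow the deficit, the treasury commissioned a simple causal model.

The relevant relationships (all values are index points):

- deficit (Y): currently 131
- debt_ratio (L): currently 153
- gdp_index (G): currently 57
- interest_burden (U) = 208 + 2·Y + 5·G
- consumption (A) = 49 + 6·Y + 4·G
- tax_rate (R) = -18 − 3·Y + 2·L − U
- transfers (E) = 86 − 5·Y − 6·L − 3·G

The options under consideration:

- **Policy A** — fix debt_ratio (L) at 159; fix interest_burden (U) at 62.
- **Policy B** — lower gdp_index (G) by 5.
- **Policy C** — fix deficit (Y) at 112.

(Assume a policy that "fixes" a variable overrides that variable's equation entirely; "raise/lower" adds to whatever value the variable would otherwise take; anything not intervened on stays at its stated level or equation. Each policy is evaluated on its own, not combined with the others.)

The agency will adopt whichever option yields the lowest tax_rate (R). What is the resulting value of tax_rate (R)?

-835

Policy A (L := 159, U := 62):
  Y = 131
  L = 159
  G = 57
  U = 62
  R = -18 − 3·131 + 2·159 − 62 = -155
Policy B (G − 5):
  Y = 131
  L = 153
  G = 57 − 5 = 52
  U = 208 + 2·131 + 5·52 = 730
  R = -18 − 3·131 + 2·153 − 730 = -835
Policy C (Y := 112):
  Y = 112
  L = 153
  G = 57
  U = 208 + 2·112 + 5·57 = 717
  R = -18 − 3·112 + 2·153 − 717 = -765
Comparing — Policy A: R=-155, Policy B: R=-835, Policy C: R=-765. Lowest is -835 (Policy B).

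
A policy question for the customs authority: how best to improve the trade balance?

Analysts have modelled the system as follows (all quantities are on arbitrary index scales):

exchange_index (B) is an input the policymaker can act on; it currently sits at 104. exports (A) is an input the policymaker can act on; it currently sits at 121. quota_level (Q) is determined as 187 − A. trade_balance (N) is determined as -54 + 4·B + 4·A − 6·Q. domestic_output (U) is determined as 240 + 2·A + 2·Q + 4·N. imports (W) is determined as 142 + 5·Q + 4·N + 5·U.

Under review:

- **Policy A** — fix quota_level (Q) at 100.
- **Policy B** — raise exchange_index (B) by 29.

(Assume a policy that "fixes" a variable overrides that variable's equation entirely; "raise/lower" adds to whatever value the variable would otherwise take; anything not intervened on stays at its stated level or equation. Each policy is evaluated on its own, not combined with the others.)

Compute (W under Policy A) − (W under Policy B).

-7170

Policy A (Q := 100):
  B = 104
  A = 121
  Q = 100
  N = -54 + 4·104 + 4·121 − 6·100 = 246
  U = 240 + 2·121 + 2·100 + 4·246 = 1666
  W = 142 + 5·100 + 4·246 + 5·1666 = 9956
Policy B (B + 29):
  B = 104 + 29 = 133
  A = 121
  Q = 187 − 121 = 66
  N = -54 + 4·133 + 4·121 − 6·66 = 566
  U = 240 + 2·121 + 2·66 + 4·566 = 2878
  W = 142 + 5·66 + 4·566 + 5·2878 = 17126
W: 9956 − 17126 = -7170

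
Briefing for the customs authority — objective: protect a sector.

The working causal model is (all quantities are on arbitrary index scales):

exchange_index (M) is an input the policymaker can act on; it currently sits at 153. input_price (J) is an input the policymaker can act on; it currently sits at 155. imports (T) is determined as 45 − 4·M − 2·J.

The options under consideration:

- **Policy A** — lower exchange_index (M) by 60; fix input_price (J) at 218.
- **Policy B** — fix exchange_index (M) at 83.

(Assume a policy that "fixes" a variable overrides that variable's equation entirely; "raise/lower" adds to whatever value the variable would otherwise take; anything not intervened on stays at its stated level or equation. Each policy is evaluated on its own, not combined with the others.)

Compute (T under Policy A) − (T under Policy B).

-166

Policy A (M − 60, J := 218):
  M = 153 − 60 = 93
  J = 218
  T = 45 − 4·93 − 2·218 = -763
Policy B (M := 83):
  M = 83
  J = 155
  T = 45 − 4·83 − 2·155 = -597
T: -763 − (-597) = -166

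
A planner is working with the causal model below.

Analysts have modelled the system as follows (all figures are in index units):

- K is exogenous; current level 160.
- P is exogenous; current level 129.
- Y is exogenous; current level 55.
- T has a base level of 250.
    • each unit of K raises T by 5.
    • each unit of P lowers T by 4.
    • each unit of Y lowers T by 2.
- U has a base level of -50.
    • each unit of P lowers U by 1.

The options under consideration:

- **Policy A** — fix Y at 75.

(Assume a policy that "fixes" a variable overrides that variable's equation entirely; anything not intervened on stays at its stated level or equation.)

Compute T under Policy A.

384

Policy A (Y := 75):
  K = 160
  P = 129
  Y = 75
  T = 250 + 5·160 − 4·129 − 2·75 = 384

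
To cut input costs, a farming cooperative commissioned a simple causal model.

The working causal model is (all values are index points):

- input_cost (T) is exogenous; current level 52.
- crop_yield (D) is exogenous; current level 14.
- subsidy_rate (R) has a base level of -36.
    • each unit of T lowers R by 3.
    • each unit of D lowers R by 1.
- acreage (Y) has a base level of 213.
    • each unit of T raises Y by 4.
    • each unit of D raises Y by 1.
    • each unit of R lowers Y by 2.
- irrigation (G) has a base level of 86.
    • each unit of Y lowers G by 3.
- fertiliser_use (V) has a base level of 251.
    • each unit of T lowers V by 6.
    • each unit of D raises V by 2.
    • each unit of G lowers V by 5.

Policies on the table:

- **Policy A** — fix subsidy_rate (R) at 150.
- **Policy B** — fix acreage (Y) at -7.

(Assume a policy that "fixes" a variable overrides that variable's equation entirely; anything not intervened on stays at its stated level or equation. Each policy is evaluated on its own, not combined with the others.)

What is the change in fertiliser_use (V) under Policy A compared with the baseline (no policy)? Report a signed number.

Baseline:
  T = 52
  D = 14
  R = -36 − 3·52 − 14 = -206
  Y = 213 + 4·52 + 14 − 2·(-206) = 847
  G = 86 − 3·847 = -2455
  V = 251 − 6·52 + 2·14 − 5·(-2455) = 12242
Policy A (R := 150):
  T = 52
  D = 14
  R = 150
  Y = 213 + 4·52 + 14 − 2·150 = 135
  G = 86 − 3·135 = -319
  V = 251 − 6·52 + 2·14 − 5·(-319) = 1562
Change in V: 1562 − 12242 = -10680

-10680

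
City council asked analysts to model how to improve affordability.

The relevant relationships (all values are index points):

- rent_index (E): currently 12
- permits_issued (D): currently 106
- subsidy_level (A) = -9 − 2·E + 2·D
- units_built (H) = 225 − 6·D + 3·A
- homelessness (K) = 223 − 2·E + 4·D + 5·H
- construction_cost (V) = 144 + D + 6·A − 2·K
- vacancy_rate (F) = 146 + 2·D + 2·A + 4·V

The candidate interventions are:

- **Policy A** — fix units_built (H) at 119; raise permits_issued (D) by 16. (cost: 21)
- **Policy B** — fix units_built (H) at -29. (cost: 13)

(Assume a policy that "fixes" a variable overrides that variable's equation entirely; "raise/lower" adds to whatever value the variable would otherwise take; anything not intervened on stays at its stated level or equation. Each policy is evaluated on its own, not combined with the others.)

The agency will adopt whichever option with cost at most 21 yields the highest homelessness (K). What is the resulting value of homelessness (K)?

1282

Policy A (H := 119, D + 16):
  E = 12
  D = 106 + 16 = 122
  A = -9 − 2·12 + 2·122 = 211
  H = 119
  K = 223 − 2·12 + 4·122 + 5·119 = 1282
Policy B (H := -29):
  E = 12
  D = 106
  A = -9 − 2·12 + 2·106 = 179
  H = -29
  K = 223 − 2·12 + 4·106 + 5·(-29) = 478
Comparing — Policy A: K=1282, Policy B: K=478. Highest is 1282 (Policy A).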